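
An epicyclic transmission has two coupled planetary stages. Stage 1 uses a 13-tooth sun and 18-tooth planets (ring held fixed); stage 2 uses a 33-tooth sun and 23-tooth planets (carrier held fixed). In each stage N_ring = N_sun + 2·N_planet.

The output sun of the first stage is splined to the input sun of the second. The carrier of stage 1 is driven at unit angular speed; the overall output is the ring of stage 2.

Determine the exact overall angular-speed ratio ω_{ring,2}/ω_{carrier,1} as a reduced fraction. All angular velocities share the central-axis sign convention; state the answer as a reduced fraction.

-2046/1027

Stage 1: N_ring = 13 + 2·18 = 49
Stage 1: 13(ω_s−ω_c) = −49(ω_r−ω_c),  ω_r=0, ω_c=1
Stage 1: ω_s = 1 − (49/13)(0−1) = 62/13
  ⇒ ω_s¹/ω_c¹ = 62/13
Stage 2: N_ring = 33 + 2·23 = 79
Stage 2: 33(ω_s−ω_c) = −79(ω_r−ω_c),  ω_c=0, ω_s=1
Stage 2: ω_r = 0 − (33/79)(1−0) = -33/79
  ⇒ ω_r²/ω_s² = -33/79
Coupling ω_s² = ω_s¹ ⇒ overall = 62/13 × -33/79 = -2046/1027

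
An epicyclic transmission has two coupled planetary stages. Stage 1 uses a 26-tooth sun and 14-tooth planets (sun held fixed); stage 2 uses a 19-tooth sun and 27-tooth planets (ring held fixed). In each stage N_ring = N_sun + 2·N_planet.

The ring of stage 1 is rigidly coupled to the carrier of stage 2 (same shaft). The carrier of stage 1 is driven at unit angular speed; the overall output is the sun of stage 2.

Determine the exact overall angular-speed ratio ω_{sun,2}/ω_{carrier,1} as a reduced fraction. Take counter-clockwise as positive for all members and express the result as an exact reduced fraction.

Stage 1: N_ring = 26 + 2·14 = 54
Stage 1: 26(ω_s−ω_c) = −54(ω_r−ω_c),  ω_s=0, ω_c=1
Stage 1: ω_r = 1 − (26/54)(0−1) = 40/27
  ⇒ ω_r¹/ω_c¹ = 40/27
Stage 2: N_ring = 19 + 2·27 = 73
Stage 2: 19(ω_s−ω_c) = −73(ω_r−ω_c),  ω_r=0, ω_c=1
Stage 2: ω_s = 1 − (73/19)(0−1) = 92/19
  ⇒ ω_s²/ω_c² = 92/19
Coupling ω_c² = ω_r¹ ⇒ overall = 40/27 × 92/19 = 3680/513

3680/513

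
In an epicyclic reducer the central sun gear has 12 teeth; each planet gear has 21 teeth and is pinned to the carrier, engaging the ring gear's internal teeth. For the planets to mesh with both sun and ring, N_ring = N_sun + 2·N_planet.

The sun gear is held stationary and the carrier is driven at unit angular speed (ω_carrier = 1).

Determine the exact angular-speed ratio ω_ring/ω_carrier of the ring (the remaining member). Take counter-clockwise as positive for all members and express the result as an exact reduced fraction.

N_ring = 12 + 2·21 = 54
12(ω_s−ω_c) = −54(ω_r−ω_c),  ω_s=0, ω_c=1
ω_r = 1 − (12/54)(0−1) = 11/9
ω_r/ω_c = 11/9

11/9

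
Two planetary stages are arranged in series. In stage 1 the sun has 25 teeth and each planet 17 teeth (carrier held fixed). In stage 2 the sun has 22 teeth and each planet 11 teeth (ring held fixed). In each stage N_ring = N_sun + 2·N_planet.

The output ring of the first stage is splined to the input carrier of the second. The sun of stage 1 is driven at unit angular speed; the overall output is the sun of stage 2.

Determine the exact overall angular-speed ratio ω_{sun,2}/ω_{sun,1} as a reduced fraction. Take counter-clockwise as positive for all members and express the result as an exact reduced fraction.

Stage 1: N_ring = 25 + 2·17 = 59
Stage 1: 25(ω_s−ω_c) = −59(ω_r−ω_c),  ω_c=0, ω_s=1
Stage 1: ω_r = 0 − (25/59)(1−0) = -25/59
  ⇒ ω_r¹/ω_s¹ = -25/59
Stage 2: N_ring = 22 + 2·11 = 44
Stage 2: 22(ω_s−ω_c) = −44(ω_r−ω_c),  ω_r=0, ω_c=1
Stage 2: ω_s = 1 − (44/22)(0−1) = 3
  ⇒ ω_s²/ω_c² = 3
Coupling ω_c² = ω_r¹ ⇒ overall = -25/59 × 3 = -75/59

-75/59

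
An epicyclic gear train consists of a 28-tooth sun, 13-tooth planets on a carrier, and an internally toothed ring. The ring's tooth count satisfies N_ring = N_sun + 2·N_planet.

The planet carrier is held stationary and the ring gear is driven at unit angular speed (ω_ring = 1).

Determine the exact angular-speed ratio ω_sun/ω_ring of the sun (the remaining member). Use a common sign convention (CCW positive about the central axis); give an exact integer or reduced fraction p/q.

N_ring = 28 + 2·13 = 54
28(ω_s−ω_c) = −54(ω_r−ω_c),  ω_c=0, ω_r=1
ω_s = 0 − (54/28)(1−0) = -27/14
ω_s/ω_r = -27/14

-27/14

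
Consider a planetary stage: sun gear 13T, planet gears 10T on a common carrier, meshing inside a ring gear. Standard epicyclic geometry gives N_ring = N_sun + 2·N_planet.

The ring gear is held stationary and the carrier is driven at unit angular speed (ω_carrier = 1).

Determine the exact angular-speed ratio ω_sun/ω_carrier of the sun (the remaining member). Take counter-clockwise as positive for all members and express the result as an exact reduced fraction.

N_ring = 13 + 2·10 = 33
13(ω_s−ω_c) = −33(ω_r−ω_c),  ω_r=0, ω_c=1
ω_s = 1 − (33/13)(0−1) = 46/13
ω_s/ω_c = 46/13

46/13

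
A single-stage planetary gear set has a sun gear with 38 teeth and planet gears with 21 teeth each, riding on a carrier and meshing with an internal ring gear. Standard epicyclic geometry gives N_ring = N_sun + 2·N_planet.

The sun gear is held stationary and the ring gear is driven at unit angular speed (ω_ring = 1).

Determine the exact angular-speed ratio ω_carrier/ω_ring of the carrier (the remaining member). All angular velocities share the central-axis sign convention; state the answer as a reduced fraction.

40/59

N_ring = 38 + 2·21 = 80
38(ω_s−ω_c) = −80(ω_r−ω_c),  ω_s=0, ω_r=1
38(0−ω_c) = −80(1−ω_c)  ⇒  118ω_c = 80  ⇒  ω_c = 40/59
ω_c/ω_r = 40/59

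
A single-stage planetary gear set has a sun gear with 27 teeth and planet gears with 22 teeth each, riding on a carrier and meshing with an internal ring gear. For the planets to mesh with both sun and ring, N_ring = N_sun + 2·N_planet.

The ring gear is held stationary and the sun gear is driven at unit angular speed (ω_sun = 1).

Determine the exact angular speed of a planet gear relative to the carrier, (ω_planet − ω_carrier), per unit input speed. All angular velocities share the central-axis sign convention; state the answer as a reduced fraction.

N_ring = 27 + 2·22 = 71
27(ω_s−ω_c) = −71(ω_r−ω_c),  ω_r=0, ω_s=1
27(1−ω_c) = −71(0−ω_c)  ⇒  98ω_c = 27  ⇒  ω_c = 27/98
sun–planet: 27·(1−27/98) = −22·(ω_p−ω_c)  ⇒  ω_p−ω_c = −(27/22)·(71/98) = -1917/2156

-1917/2156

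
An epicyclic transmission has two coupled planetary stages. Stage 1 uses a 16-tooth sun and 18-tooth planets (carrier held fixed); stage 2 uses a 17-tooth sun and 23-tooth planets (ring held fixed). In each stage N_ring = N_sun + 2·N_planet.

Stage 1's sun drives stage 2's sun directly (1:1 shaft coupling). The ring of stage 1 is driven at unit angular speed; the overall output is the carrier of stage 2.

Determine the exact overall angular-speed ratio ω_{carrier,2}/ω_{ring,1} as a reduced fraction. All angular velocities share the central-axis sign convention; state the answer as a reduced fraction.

-221/320

Stage 1: N_ring = 16 + 2·18 = 52
Stage 1: 16(ω_s−ω_c) = −52(ω_r−ω_c),  ω_c=0, ω_r=1
Stage 1: ω_s = 0 − (52/16)(1−0) = -13/4
  ⇒ ω_s¹/ω_r¹ = -13/4
Stage 2: N_ring = 17 + 2·23 = 63
Stage 2: 17(ω_s−ω_c) = −63(ω_r−ω_c),  ω_r=0, ω_s=1
Stage 2: 17(1−ω_c) = −63(0−ω_c)  ⇒  80ω_c = 17  ⇒  ω_c = 17/80
  ⇒ ω_c²/ω_s² = 17/80
Coupling ω_s² = ω_s¹ ⇒ overall = -13/4 × 17/80 = -221/320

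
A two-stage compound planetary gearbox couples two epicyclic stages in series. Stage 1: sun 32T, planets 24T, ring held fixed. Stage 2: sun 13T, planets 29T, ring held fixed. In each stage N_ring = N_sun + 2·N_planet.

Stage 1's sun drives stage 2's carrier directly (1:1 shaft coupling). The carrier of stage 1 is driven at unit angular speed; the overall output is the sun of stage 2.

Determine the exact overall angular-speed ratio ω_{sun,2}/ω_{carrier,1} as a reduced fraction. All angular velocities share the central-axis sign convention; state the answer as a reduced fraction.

Stage 1: N_ring = 32 + 2·24 = 80
Stage 1: 32(ω_s−ω_c) = −80(ω_r−ω_c),  ω_r=0, ω_c=1
Stage 1: ω_s = 1 − (80/32)(0−1) = 7/2
  ⇒ ω_s¹/ω_c¹ = 7/2
Stage 2: N_ring = 13 + 2·29 = 71
Stage 2: 13(ω_s−ω_c) = −71(ω_r−ω_c),  ω_r=0, ω_c=1
Stage 2: ω_s = 1 − (71/13)(0−1) = 84/13
  ⇒ ω_s²/ω_c² = 84/13
Coupling ω_c² = ω_s¹ ⇒ overall = 7/2 × 84/13 = 294/13

294/13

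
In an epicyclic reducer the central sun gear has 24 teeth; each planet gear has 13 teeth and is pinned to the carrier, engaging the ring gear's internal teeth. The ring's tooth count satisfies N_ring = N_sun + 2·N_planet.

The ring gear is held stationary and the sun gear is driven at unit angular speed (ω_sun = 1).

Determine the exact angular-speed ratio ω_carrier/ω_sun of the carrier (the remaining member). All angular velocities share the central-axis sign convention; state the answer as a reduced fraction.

12/37

N_ring = 24 + 2·13 = 50
24(ω_s−ω_c) = −50(ω_r−ω_c),  ω_r=0, ω_s=1
24(1−ω_c) = −50(0−ω_c)  ⇒  74ω_c = 24  ⇒  ω_c = 12/37
ω_c/ω_s = 12/37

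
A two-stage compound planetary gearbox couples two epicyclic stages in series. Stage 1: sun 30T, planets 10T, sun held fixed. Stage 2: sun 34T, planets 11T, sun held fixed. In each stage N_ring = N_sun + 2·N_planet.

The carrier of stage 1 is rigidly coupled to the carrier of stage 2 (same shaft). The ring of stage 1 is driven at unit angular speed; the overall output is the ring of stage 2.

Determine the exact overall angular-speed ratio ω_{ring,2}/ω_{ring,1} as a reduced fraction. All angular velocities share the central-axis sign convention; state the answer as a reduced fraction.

Stage 1: N_ring = 30 + 2·10 = 50
Stage 1: 30(ω_s−ω_c) = −50(ω_r−ω_c),  ω_s=0, ω_r=1
Stage 1: 30(0−ω_c) = −50(1−ω_c)  ⇒  80ω_c = 50  ⇒  ω_c = 5/8
  ⇒ ω_c¹/ω_r¹ = 5/8
Stage 2: N_ring = 34 + 2·11 = 56
Stage 2: 34(ω_s−ω_c) = −56(ω_r−ω_c),  ω_s=0, ω_c=1
Stage 2: ω_r = 1 − (34/56)(0−1) = 45/28
  ⇒ ω_r²/ω_c² = 45/28
Coupling ω_c² = ω_c¹ ⇒ overall = 5/8 × 45/28 = 225/224

225/224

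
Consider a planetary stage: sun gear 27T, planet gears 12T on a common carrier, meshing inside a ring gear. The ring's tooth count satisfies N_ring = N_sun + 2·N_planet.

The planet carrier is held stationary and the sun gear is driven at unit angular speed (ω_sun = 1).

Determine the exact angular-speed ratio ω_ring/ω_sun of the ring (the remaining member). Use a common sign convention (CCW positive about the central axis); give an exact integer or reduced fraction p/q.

-9/17

N_ring = 27 + 2·12 = 51
27(ω_s−ω_c) = −51(ω_r−ω_c),  ω_c=0, ω_s=1
ω_r = 0 − (27/51)(1−0) = -9/17
ω_r/ω_s = -9/17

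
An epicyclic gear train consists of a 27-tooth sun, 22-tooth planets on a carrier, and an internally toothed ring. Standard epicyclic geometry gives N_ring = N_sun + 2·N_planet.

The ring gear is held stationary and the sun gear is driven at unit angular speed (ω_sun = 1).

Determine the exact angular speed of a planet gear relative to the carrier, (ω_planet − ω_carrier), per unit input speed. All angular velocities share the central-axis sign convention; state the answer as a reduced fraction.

-1917/2156

N_ring = 27 + 2·22 = 71
27(ω_s−ω_c) = −71(ω_r−ω_c),  ω_r=0, ω_s=1
27(1−ω_c) = −71(0−ω_c)  ⇒  98ω_c = 27  ⇒  ω_c = 27/98
sun–planet: 27·(1−27/98) = −22·(ω_p−ω_c)  ⇒  ω_p−ω_c = −(27/22)·(71/98) = -1917/2156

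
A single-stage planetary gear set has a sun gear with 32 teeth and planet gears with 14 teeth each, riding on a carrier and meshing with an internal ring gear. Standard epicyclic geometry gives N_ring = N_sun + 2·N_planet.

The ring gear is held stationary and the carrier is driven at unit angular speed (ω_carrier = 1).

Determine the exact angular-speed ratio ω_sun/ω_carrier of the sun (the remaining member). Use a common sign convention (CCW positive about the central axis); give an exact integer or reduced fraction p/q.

23/8

N_ring = 32 + 2·14 = 60
32(ω_s−ω_c) = −60(ω_r−ω_c),  ω_r=0, ω_c=1
ω_s = 1 − (60/32)(0−1) = 23/8
ω_s/ω_c = 23/8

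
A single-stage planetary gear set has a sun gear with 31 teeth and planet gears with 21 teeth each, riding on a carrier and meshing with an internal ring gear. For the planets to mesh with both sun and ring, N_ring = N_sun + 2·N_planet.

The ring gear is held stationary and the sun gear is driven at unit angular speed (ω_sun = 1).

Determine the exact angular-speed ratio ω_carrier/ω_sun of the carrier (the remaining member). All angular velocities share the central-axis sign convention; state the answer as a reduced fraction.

31/104

N_ring = 31 + 2·21 = 73
31(ω_s−ω_c) = −73(ω_r−ω_c),  ω_r=0, ω_s=1
31(1−ω_c) = −73(0−ω_c)  ⇒  104ω_c = 31  ⇒  ω_c = 31/104
ω_c/ω_s = 31/104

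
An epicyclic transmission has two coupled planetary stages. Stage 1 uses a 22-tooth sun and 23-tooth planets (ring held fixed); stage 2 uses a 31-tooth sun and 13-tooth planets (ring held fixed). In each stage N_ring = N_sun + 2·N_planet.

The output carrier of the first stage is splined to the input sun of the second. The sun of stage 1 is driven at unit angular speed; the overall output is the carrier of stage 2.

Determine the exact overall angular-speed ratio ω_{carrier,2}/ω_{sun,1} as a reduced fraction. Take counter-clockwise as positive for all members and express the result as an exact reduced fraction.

Stage 1: N_ring = 22 + 2·23 = 68
Stage 1: 22(ω_s−ω_c) = −68(ω_r−ω_c),  ω_r=0, ω_s=1
Stage 1: 22(1−ω_c) = −68(0−ω_c)  ⇒  90ω_c = 22  ⇒  ω_c = 11/45
  ⇒ ω_c¹/ω_s¹ = 11/45
Stage 2: N_ring = 31 + 2·13 = 57
Stage 2: 31(ω_s−ω_c) = −57(ω_r−ω_c),  ω_r=0, ω_s=1
Stage 2: 31(1−ω_c) = −57(0−ω_c)  ⇒  88ω_c = 31  ⇒  ω_c = 31/88
  ⇒ ω_c²/ω_s² = 31/88
Coupling ω_s² = ω_c¹ ⇒ overall = 11/45 × 31/88 = 31/360

31/360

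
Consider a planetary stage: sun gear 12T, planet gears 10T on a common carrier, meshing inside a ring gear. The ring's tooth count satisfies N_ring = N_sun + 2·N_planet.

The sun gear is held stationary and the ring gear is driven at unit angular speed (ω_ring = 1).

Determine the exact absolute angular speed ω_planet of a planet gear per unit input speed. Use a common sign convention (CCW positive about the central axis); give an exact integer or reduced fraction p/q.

N_ring = 12 + 2·10 = 32
12(ω_s−ω_c) = −32(ω_r−ω_c),  ω_s=0, ω_r=1
12(0−ω_c) = −32(1−ω_c)  ⇒  44ω_c = 32  ⇒  ω_c = 8/11
sun–planet: 12·(0−8/11) = −10·(ω_p−ω_c)  ⇒  ω_p−ω_c = −(12/10)·(-8/11) = 48/55
ω_p = 8/11 + 48/55 = 8/5

8/5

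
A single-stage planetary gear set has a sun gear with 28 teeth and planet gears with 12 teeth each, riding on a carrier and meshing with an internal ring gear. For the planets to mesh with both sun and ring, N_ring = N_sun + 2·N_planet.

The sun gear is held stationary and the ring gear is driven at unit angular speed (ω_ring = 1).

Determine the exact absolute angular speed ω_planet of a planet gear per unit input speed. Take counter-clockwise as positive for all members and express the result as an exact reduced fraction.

N_ring = 28 + 2·12 = 52
28(ω_s−ω_c) = −52(ω_r−ω_c),  ω_s=0, ω_r=1
28(0−ω_c) = −52(1−ω_c)  ⇒  80ω_c = 52  ⇒  ω_c = 13/20
sun–planet: 28·(0−13/20) = −12·(ω_p−ω_c)  ⇒  ω_p−ω_c = −(28/12)·(-13/20) = 91/60
ω_p = 13/20 + 91/60 = 13/6

13/6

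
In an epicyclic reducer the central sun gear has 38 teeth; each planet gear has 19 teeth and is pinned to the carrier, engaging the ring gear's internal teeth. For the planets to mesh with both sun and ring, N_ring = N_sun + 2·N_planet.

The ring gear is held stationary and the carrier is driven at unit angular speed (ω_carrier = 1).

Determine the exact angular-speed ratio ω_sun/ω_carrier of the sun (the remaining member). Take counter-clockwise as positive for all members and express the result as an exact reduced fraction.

3

N_ring = 38 + 2·19 = 76
38(ω_s−ω_c) = −76(ω_r−ω_c),  ω_r=0, ω_c=1
ω_s = 1 − (76/38)(0−1) = 3
ω_s/ω_c = 3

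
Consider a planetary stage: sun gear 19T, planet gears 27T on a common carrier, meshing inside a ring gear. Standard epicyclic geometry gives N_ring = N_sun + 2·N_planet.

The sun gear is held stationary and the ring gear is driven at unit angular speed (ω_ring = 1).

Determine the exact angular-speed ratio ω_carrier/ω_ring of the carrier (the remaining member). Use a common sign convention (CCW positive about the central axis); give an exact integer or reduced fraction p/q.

N_ring = 19 + 2·27 = 73
19(ω_s−ω_c) = −73(ω_r−ω_c),  ω_s=0, ω_r=1
19(0−ω_c) = −73(1−ω_c)  ⇒  92ω_c = 73  ⇒  ω_c = 73/92
ω_c/ω_r = 73/92

73/92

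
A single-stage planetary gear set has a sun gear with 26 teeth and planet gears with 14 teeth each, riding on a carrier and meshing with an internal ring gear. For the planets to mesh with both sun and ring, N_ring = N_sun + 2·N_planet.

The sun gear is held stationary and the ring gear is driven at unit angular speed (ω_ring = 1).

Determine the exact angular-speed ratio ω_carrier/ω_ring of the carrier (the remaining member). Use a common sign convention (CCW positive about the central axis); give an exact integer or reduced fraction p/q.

N_ring = 26 + 2·14 = 54
26(ω_s−ω_c) = −54(ω_r−ω_c),  ω_s=0, ω_r=1
26(0−ω_c) = −54(1−ω_c)  ⇒  80ω_c = 54  ⇒  ω_c = 27/40
ω_c/ω_r = 27/40

27/40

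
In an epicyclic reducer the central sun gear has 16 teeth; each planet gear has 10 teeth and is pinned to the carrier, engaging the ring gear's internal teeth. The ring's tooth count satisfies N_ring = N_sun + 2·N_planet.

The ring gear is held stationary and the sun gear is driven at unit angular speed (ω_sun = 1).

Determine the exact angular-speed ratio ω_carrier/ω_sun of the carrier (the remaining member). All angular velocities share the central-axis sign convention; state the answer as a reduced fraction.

N_ring = 16 + 2·10 = 36
16(ω_s−ω_c) = −36(ω_r−ω_c),  ω_r=0, ω_s=1
16(1−ω_c) = −36(0−ω_c)  ⇒  52ω_c = 16  ⇒  ω_c = 4/13
ω_c/ω_s = 4/13

4/13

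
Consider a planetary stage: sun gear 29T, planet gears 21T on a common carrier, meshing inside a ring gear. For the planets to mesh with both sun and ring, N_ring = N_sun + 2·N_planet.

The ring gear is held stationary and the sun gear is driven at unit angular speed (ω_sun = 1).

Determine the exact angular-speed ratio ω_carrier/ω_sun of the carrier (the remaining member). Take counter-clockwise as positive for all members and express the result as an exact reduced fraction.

29/100

N_ring = 29 + 2·21 = 71
29(ω_s−ω_c) = −71(ω_r−ω_c),  ω_r=0, ω_s=1
29(1−ω_c) = −71(0−ω_c)  ⇒  100ω_c = 29  ⇒  ω_c = 29/100
ω_c/ω_s = 29/100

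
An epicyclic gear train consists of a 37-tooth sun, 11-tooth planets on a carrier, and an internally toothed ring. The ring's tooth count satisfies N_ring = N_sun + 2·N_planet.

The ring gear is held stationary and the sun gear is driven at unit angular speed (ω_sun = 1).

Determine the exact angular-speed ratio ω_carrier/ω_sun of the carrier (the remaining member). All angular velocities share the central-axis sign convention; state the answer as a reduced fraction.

37/96

N_ring = 37 + 2·11 = 59
37(ω_s−ω_c) = −59(ω_r−ω_c),  ω_r=0, ω_s=1
37(1−ω_c) = −59(0−ω_c)  ⇒  96ω_c = 37  ⇒  ω_c = 37/96
ω_c/ω_s = 37/96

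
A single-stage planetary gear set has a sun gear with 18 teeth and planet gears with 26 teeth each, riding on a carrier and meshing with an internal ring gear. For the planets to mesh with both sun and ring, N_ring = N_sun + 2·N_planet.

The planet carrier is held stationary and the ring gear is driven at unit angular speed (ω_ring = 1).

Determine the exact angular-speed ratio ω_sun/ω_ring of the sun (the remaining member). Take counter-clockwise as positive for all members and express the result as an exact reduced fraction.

-35/9

N_ring = 18 + 2·26 = 70
18(ω_s−ω_c) = −70(ω_r−ω_c),  ω_c=0, ω_r=1
ω_s = 0 − (70/18)(1−0) = -35/9
ω_s/ω_r = -35/9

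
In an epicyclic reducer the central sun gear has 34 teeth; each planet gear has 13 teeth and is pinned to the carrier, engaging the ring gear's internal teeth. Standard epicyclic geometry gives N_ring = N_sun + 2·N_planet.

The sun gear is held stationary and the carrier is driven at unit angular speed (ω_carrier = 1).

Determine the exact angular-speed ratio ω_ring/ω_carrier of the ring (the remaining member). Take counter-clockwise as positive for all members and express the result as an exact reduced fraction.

47/30

N_ring = 34 + 2·13 = 60
34(ω_s−ω_c) = −60(ω_r−ω_c),  ω_s=0, ω_c=1
ω_r = 1 − (34/60)(0−1) = 47/30
ω_r/ω_c = 47/30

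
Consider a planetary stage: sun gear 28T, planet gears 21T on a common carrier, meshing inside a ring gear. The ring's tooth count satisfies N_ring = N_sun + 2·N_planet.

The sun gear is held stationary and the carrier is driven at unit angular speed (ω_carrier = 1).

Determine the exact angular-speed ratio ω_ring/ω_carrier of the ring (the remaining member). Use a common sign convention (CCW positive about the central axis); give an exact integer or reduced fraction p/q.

N_ring = 28 + 2·21 = 70
28(ω_s−ω_c) = −70(ω_r−ω_c),  ω_s=0, ω_c=1
ω_r = 1 − (28/70)(0−1) = 7/5
ω_r/ω_c = 7/5

7/5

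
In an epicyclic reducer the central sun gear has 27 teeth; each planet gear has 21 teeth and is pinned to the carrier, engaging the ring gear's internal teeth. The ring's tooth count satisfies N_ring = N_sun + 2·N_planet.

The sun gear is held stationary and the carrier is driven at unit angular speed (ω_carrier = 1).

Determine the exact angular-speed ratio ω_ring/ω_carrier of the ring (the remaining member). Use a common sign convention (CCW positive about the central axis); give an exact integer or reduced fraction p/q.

N_ring = 27 + 2·21 = 69
27(ω_s−ω_c) = −69(ω_r−ω_c),  ω_s=0, ω_c=1
ω_r = 1 − (27/69)(0−1) = 32/23
ω_r/ω_c = 32/23

32/23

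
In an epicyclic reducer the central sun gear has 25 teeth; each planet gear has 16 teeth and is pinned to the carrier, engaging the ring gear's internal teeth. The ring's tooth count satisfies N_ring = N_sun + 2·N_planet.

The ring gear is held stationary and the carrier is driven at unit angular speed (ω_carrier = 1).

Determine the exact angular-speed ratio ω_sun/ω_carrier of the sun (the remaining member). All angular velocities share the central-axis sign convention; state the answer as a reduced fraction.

N_ring = 25 + 2·16 = 57
25(ω_s−ω_c) = −57(ω_r−ω_c),  ω_r=0, ω_c=1
ω_s = 1 − (57/25)(0−1) = 82/25
ω_s/ω_c = 82/25

82/25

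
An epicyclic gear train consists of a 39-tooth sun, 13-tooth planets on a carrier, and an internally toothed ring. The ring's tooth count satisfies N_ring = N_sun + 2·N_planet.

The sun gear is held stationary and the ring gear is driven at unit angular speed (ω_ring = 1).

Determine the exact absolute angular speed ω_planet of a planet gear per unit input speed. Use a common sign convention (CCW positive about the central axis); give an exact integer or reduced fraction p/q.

5/2

N_ring = 39 + 2·13 = 65
39(ω_s−ω_c) = −65(ω_r−ω_c),  ω_s=0, ω_r=1
39(0−ω_c) = −65(1−ω_c)  ⇒  104ω_c = 65  ⇒  ω_c = 5/8
sun–planet: 39·(0−5/8) = −13·(ω_p−ω_c)  ⇒  ω_p−ω_c = −(39/13)·(-5/8) = 15/8
ω_p = 5/8 + 15/8 = 5/2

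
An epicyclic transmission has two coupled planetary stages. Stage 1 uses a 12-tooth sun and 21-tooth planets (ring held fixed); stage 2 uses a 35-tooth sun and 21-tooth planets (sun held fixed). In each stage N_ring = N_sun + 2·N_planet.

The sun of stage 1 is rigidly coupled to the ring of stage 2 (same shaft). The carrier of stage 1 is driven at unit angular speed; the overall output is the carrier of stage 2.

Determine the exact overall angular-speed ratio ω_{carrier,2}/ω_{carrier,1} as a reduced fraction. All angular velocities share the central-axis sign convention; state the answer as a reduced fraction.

121/32

Stage 1: N_ring = 12 + 2·21 = 54
Stage 1: 12(ω_s−ω_c) = −54(ω_r−ω_c),  ω_r=0, ω_c=1
Stage 1: ω_s = 1 − (54/12)(0−1) = 11/2
  ⇒ ω_s¹/ω_c¹ = 11/2
Stage 2: N_ring = 35 + 2·21 = 77
Stage 2: 35(ω_s−ω_c) = −77(ω_r−ω_c),  ω_s=0, ω_r=1
Stage 2: 35(0−ω_c) = −77(1−ω_c)  ⇒  112ω_c = 77  ⇒  ω_c = 11/16
  ⇒ ω_c²/ω_r² = 11/16
Coupling ω_r² = ω_s¹ ⇒ overall = 11/2 × 11/16 = 121/32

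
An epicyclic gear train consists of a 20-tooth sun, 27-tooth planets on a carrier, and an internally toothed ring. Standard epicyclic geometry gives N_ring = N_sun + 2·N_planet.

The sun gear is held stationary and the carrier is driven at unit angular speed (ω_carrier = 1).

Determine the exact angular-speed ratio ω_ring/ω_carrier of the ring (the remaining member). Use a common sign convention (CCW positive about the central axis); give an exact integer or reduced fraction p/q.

47/37

N_ring = 20 + 2·27 = 74
20(ω_s−ω_c) = −74(ω_r−ω_c),  ω_s=0, ω_c=1
ω_r = 1 − (20/74)(0−1) = 47/37
ω_r/ω_c = 47/37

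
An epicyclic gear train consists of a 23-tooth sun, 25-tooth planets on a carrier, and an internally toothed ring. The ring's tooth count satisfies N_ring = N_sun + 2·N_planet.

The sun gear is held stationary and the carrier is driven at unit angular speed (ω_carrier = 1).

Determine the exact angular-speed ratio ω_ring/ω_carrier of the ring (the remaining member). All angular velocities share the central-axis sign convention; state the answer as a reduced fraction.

N_ring = 23 + 2·25 = 73
23(ω_s−ω_c) = −73(ω_r−ω_c),  ω_s=0, ω_c=1
ω_r = 1 − (23/73)(0−1) = 96/73
ω_r/ω_c = 96/73

96/73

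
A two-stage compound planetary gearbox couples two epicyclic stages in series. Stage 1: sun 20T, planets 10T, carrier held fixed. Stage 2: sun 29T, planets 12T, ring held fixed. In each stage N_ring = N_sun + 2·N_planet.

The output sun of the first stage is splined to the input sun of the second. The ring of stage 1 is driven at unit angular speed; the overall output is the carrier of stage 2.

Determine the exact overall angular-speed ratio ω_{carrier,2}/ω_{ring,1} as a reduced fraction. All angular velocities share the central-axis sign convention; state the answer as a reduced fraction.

Stage 1: N_ring = 20 + 2·10 = 40
Stage 1: 20(ω_s−ω_c) = −40(ω_r−ω_c),  ω_c=0, ω_r=1
Stage 1: ω_s = 0 − (40/20)(1−0) = -2
  ⇒ ω_s¹/ω_r¹ = -2
Stage 2: N_ring = 29 + 2·12 = 53
Stage 2: 29(ω_s−ω_c) = −53(ω_r−ω_c),  ω_r=0, ω_s=1
Stage 2: 29(1−ω_c) = −53(0−ω_c)  ⇒  82ω_c = 29  ⇒  ω_c = 29/82
  ⇒ ω_c²/ω_s² = 29/82
Coupling ω_s² = ω_s¹ ⇒ overall = -2 × 29/82 = -29/41

-29/41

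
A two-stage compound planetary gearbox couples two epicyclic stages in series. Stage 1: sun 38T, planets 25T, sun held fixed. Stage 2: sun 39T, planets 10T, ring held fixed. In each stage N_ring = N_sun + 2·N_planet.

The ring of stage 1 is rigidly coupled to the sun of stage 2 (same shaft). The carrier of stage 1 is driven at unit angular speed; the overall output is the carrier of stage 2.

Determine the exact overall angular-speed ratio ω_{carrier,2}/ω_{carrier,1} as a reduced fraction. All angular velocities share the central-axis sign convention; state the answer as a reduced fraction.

351/616

Stage 1: N_ring = 38 + 2·25 = 88
Stage 1: 38(ω_s−ω_c) = −88(ω_r−ω_c),  ω_s=0, ω_c=1
Stage 1: ω_r = 1 − (38/88)(0−1) = 63/44
  ⇒ ω_r¹/ω_c¹ = 63/44
Stage 2: N_ring = 39 + 2·10 = 59
Stage 2: 39(ω_s−ω_c) = −59(ω_r−ω_c),  ω_r=0, ω_s=1
Stage 2: 39(1−ω_c) = −59(0−ω_c)  ⇒  98ω_c = 39  ⇒  ω_c = 39/98
  ⇒ ω_c²/ω_s² = 39/98
Coupling ω_s² = ω_r¹ ⇒ overall = 63/44 × 39/98 = 351/616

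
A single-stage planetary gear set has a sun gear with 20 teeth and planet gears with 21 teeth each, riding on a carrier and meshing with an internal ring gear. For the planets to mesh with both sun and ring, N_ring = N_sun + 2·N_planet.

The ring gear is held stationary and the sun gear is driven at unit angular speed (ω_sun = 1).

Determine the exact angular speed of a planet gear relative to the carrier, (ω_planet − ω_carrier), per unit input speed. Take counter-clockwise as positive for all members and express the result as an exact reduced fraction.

N_ring = 20 + 2·21 = 62
20(ω_s−ω_c) = −62(ω_r−ω_c),  ω_r=0, ω_s=1
20(1−ω_c) = −62(0−ω_c)  ⇒  82ω_c = 20  ⇒  ω_c = 10/41
sun–planet: 20·(1−10/41) = −21·(ω_p−ω_c)  ⇒  ω_p−ω_c = −(20/21)·(31/41) = -620/861

-620/861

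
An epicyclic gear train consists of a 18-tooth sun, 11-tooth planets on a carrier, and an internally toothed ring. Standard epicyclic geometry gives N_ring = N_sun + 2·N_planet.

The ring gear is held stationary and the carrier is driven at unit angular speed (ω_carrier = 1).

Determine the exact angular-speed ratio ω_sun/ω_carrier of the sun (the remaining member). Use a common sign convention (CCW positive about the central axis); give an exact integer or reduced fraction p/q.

N_ring = 18 + 2·11 = 40
18(ω_s−ω_c) = −40(ω_r−ω_c),  ω_r=0, ω_c=1
ω_s = 1 − (40/18)(0−1) = 29/9
ω_s/ω_c = 29/9

29/9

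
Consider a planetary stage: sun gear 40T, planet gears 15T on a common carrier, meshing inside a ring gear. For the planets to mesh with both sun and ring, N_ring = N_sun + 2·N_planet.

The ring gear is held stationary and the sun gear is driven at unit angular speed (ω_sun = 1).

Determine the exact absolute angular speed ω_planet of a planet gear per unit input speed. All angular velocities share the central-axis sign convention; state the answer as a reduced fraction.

N_ring = 40 + 2·15 = 70
40(ω_s−ω_c) = −70(ω_r−ω_c),  ω_r=0, ω_s=1
40(1−ω_c) = −70(0−ω_c)  ⇒  110ω_c = 40  ⇒  ω_c = 4/11
sun–planet: 40·(1−4/11) = −15·(ω_p−ω_c)  ⇒  ω_p−ω_c = −(40/15)·(7/11) = -56/33
ω_p = 4/11 − 56/33 = -4/3

-4/3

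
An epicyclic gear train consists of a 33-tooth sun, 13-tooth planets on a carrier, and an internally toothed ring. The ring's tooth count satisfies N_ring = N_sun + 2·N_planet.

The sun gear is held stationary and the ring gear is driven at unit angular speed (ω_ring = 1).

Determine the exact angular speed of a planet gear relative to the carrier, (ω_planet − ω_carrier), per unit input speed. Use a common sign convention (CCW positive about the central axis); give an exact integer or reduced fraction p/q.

1947/1196

N_ring = 33 + 2·13 = 59
33(ω_s−ω_c) = −59(ω_r−ω_c),  ω_s=0, ω_r=1
33(0−ω_c) = −59(1−ω_c)  ⇒  92ω_c = 59  ⇒  ω_c = 59/92
sun–planet: 33·(0−59/92) = −13·(ω_p−ω_c)  ⇒  ω_p−ω_c = −(33/13)·(-59/92) = 1947/1196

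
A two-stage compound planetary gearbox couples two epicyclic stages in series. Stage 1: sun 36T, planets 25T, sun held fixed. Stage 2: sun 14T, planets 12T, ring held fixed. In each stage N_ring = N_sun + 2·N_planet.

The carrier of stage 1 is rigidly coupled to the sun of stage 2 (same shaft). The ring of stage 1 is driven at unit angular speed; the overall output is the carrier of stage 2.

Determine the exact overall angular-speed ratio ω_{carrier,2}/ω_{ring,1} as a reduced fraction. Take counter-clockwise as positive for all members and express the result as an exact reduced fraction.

Stage 1: N_ring = 36 + 2·25 = 86
Stage 1: 36(ω_s−ω_c) = −86(ω_r−ω_c),  ω_s=0, ω_r=1
Stage 1: 36(0−ω_c) = −86(1−ω_c)  ⇒  122ω_c = 86  ⇒  ω_c = 43/61
  ⇒ ω_c¹/ω_r¹ = 43/61
Stage 2: N_ring = 14 + 2·12 = 38
Stage 2: 14(ω_s−ω_c) = −38(ω_r−ω_c),  ω_r=0, ω_s=1
Stage 2: 14(1−ω_c) = −38(0−ω_c)  ⇒  52ω_c = 14  ⇒  ω_c = 7/26
  ⇒ ω_c²/ω_s² = 7/26
Coupling ω_s² = ω_c¹ ⇒ overall = 43/61 × 7/26 = 301/1586

301/1586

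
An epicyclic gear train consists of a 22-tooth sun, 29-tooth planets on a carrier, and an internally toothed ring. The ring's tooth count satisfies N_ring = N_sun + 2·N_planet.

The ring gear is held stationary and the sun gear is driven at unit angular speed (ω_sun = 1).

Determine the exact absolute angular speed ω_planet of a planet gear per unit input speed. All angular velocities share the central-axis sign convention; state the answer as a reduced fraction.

-11/29

N_ring = 22 + 2·29 = 80
22(ω_s−ω_c) = −80(ω_r−ω_c),  ω_r=0, ω_s=1
22(1−ω_c) = −80(0−ω_c)  ⇒  102ω_c = 22  ⇒  ω_c = 11/51
sun–planet: 22·(1−11/51) = −29·(ω_p−ω_c)  ⇒  ω_p−ω_c = −(22/29)·(40/51) = -880/1479
ω_p = 11/51 − 880/1479 = -11/29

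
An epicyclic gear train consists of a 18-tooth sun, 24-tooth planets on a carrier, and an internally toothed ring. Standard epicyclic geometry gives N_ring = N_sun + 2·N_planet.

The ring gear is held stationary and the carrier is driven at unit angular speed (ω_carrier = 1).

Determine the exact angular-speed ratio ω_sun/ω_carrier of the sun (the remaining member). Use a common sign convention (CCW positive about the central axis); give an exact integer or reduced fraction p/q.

14/3

N_ring = 18 + 2·24 = 66
18(ω_s−ω_c) = −66(ω_r−ω_c),  ω_r=0, ω_c=1
ω_s = 1 − (66/18)(0−1) = 14/3
ω_s/ω_c = 14/3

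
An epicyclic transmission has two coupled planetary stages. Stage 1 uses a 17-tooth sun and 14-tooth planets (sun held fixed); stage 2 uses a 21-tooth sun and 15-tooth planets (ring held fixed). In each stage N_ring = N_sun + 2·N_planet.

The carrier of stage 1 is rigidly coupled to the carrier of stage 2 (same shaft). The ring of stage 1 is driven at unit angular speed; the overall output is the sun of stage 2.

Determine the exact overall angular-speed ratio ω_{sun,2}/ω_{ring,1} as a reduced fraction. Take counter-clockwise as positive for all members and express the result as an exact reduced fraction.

Stage 1: N_ring = 17 + 2·14 = 45
Stage 1: 17(ω_s−ω_c) = −45(ω_r−ω_c),  ω_s=0, ω_r=1
Stage 1: 17(0−ω_c) = −45(1−ω_c)  ⇒  62ω_c = 45  ⇒  ω_c = 45/62
  ⇒ ω_c¹/ω_r¹ = 45/62
Stage 2: N_ring = 21 + 2·15 = 51
Stage 2: 21(ω_s−ω_c) = −51(ω_r−ω_c),  ω_r=0, ω_c=1
Stage 2: ω_s = 1 − (51/21)(0−1) = 24/7
  ⇒ ω_s²/ω_c² = 24/7
Coupling ω_c² = ω_c¹ ⇒ overall = 45/62 × 24/7 = 540/217

540/217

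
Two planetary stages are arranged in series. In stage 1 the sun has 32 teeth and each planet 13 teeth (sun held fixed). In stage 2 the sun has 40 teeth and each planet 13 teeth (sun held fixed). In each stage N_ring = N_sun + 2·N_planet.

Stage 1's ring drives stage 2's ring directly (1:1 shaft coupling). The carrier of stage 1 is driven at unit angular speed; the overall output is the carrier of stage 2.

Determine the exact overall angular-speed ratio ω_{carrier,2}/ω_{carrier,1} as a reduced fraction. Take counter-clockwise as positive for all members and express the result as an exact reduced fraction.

1485/1537

Stage 1: N_ring = 32 + 2·13 = 58
Stage 1: 32(ω_s−ω_c) = −58(ω_r−ω_c),  ω_s=0, ω_c=1
Stage 1: ω_r = 1 − (32/58)(0−1) = 45/29
  ⇒ ω_r¹/ω_c¹ = 45/29
Stage 2: N_ring = 40 + 2·13 = 66
Stage 2: 40(ω_s−ω_c) = −66(ω_r−ω_c),  ω_s=0, ω_r=1
Stage 2: 40(0−ω_c) = −66(1−ω_c)  ⇒  106ω_c = 66  ⇒  ω_c = 33/53
  ⇒ ω_c²/ω_r² = 33/53
Coupling ω_r² = ω_r¹ ⇒ overall = 45/29 × 33/53 = 1485/1537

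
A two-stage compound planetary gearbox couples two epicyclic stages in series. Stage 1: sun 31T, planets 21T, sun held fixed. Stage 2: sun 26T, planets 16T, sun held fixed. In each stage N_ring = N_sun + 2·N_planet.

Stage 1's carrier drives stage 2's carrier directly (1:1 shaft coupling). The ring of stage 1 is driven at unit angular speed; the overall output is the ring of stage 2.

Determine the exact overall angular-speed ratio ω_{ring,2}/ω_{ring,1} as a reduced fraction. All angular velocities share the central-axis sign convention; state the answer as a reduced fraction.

Stage 1: N_ring = 31 + 2·21 = 73
Stage 1: 31(ω_s−ω_c) = −73(ω_r−ω_c),  ω_s=0, ω_r=1
Stage 1: 31(0−ω_c) = −73(1−ω_c)  ⇒  104ω_c = 73  ⇒  ω_c = 73/104
  ⇒ ω_c¹/ω_r¹ = 73/104
Stage 2: N_ring = 26 + 2·16 = 58
Stage 2: 26(ω_s−ω_c) = −58(ω_r−ω_c),  ω_s=0, ω_c=1
Stage 2: ω_r = 1 − (26/58)(0−1) = 42/29
  ⇒ ω_r²/ω_c² = 42/29
Coupling ω_c² = ω_c¹ ⇒ overall = 73/104 × 42/29 = 1533/1508

1533/1508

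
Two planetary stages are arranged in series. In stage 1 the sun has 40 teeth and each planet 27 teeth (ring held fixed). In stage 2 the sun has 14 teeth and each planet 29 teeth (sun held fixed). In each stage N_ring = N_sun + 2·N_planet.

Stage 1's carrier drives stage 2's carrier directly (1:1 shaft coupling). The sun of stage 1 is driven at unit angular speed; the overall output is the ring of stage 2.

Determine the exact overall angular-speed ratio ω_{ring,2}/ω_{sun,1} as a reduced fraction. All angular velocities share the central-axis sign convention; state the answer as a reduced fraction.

Stage 1: N_ring = 40 + 2·27 = 94
Stage 1: 40(ω_s−ω_c) = −94(ω_r−ω_c),  ω_r=0, ω_s=1
Stage 1: 40(1−ω_c) = −94(0−ω_c)  ⇒  134ω_c = 40  ⇒  ω_c = 20/67
  ⇒ ω_c¹/ω_s¹ = 20/67
Stage 2: N_ring = 14 + 2·29 = 72
Stage 2: 14(ω_s−ω_c) = −72(ω_r−ω_c),  ω_s=0, ω_c=1
Stage 2: ω_r = 1 − (14/72)(0−1) = 43/36
  ⇒ ω_r²/ω_c² = 43/36
Coupling ω_c² = ω_c¹ ⇒ overall = 20/67 × 43/36 = 215/603

215/603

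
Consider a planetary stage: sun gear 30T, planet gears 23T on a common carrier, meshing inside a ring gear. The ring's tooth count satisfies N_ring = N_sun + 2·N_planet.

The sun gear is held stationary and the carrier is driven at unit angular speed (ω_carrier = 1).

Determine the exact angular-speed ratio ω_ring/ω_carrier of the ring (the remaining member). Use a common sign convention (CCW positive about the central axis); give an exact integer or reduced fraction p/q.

53/38

N_ring = 30 + 2·23 = 76
30(ω_s−ω_c) = −76(ω_r−ω_c),  ω_s=0, ω_c=1
ω_r = 1 − (30/76)(0−1) = 53/38
ω_r/ω_c = 53/38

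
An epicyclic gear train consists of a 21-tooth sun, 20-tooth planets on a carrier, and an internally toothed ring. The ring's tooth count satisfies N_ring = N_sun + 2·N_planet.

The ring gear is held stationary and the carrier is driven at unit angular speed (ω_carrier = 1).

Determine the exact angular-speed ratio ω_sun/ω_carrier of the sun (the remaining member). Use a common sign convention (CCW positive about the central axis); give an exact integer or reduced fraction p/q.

82/21

N_ring = 21 + 2·20 = 61
21(ω_s−ω_c) = −61(ω_r−ω_c),  ω_r=0, ω_c=1
ω_s = 1 − (61/21)(0−1) = 82/21
ω_s/ω_c = 82/21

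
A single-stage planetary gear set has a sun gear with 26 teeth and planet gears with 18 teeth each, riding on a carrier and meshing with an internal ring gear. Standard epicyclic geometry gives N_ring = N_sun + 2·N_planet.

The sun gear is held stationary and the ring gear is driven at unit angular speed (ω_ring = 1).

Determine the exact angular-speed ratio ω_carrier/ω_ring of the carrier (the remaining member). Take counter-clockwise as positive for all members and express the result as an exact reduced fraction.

N_ring = 26 + 2·18 = 62
26(ω_s−ω_c) = −62(ω_r−ω_c),  ω_s=0, ω_r=1
26(0−ω_c) = −62(1−ω_c)  ⇒  88ω_c = 62  ⇒  ω_c = 31/44
ω_c/ω_r = 31/44

31/44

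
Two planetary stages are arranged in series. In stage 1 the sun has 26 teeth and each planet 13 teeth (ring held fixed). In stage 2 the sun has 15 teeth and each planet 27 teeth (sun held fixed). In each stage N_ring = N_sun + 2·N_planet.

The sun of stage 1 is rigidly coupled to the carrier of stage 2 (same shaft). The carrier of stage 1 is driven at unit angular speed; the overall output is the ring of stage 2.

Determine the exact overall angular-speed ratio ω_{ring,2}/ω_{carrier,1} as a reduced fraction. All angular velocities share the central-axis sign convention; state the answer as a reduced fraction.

Stage 1: N_ring = 26 + 2·13 = 52
Stage 1: 26(ω_s−ω_c) = −52(ω_r−ω_c),  ω_r=0, ω_c=1
Stage 1: ω_s = 1 − (52/26)(0−1) = 3
  ⇒ ω_s¹/ω_c¹ = 3
Stage 2: N_ring = 15 + 2·27 = 69
Stage 2: 15(ω_s−ω_c) = −69(ω_r−ω_c),  ω_s=0, ω_c=1
Stage 2: ω_r = 1 − (15/69)(0−1) = 28/23
  ⇒ ω_r²/ω_c² = 28/23
Coupling ω_c² = ω_s¹ ⇒ overall = 3 × 28/23 = 84/23

84/23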